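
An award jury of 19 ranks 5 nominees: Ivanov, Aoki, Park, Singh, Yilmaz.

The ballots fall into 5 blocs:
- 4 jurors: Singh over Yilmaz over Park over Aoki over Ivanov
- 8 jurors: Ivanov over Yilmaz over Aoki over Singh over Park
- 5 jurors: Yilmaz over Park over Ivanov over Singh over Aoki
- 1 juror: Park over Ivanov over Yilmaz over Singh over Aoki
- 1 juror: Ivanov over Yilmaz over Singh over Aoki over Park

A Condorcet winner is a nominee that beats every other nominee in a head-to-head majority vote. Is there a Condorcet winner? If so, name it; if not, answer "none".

Pairwise majorities:
Ivanov vs Aoki: Ivanov preferred on 8+5+1+1 = 15 ballots; Ivanov wins 15–4.
Ivanov vs Park: Park wins 10–9.
Ivanov–Singh: Ivanov 15–4.
Ivanov vs Yilmaz: Ivanov, 10–9.
Aoki vs Park: Park, 10–9.
Aoki vs Singh: Singh, 11–8.
Aoki–Yilmaz: Yilmaz 19–0.
Park vs Singh: 5+1 = 6 for Park, 13 for Singh — Singh by 13–6.
Park–Yilmaz: Yilmaz 18–1.
Singh vs Yilmaz: 4 to 15, Yilmaz.
Each nominee drops at least one matchup (Ivanov loses to Park; Aoki loses to Ivanov; Park loses to Singh; Singh loses to Ivanov; Yilmaz loses to Ivanov); the cycle Ivanov → Singh → Park → Ivanov rules out a Condorcet winner.

none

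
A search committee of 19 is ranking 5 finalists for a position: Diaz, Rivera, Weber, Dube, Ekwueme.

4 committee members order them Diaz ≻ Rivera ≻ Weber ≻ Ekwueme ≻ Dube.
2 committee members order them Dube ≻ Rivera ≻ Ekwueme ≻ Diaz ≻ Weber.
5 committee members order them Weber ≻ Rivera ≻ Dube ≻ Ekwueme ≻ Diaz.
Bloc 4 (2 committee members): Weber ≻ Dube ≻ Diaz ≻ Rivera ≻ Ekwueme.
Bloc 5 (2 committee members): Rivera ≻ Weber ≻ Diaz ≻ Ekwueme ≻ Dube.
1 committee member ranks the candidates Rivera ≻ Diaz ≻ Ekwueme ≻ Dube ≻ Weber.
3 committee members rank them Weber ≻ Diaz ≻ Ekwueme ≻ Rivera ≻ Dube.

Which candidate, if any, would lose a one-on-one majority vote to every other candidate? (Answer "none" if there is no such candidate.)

Head-to-head results (19 committee members):
Diaz–Rivera: Rivera 10–9.
Diaz vs Weber: Weber, 12–7.
Diaz vs Dube: 4+2+1+3 = 10 for Diaz, 9 for Dube — Diaz by 10–9.
Diaz vs Ekwueme: 12 to 7, Diaz.
Rivera vs Weber: Rivera preferred on 4+2+2+1 = 9 ballots; Weber wins 10–9.
Rivera vs Dube: 4+5+2+1+3 = 15 for Rivera, 4 for Dube — Rivera by 15–4.
Rivera–Ekwueme: Rivera 16–3.
Weber vs Dube: 16 to 3, Weber.
Weber–Ekwueme: Weber 16–3.
Dube vs Ekwueme: Dube is ranked higher on 2+5+2 = 9 ballots, Ekwueme on 10. Ekwueme wins 10–9.
Only Dube has no wins; Dube is the Condorcet loser.

Dube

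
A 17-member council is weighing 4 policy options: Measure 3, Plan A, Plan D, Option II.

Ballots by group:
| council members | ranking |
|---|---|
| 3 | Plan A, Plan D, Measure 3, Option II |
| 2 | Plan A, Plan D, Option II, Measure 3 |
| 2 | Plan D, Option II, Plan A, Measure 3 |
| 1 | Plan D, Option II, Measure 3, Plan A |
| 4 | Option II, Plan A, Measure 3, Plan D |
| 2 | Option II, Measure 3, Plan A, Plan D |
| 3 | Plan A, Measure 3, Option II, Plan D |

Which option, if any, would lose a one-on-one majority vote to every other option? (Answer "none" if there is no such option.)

Pairwise majorities:
Measure 3–Plan A: Plan A 14–3.
Measure 3 vs Plan D: Measure 3 is ranked higher on 4+2+3 = 9 ballots, Plan D on 8. Measure 3 wins 9–8.
Measure 3 vs Option II: Option II, 11–6.
Plan A vs Plan D: Plan A wins 14–3.
Plan A–Option II: Option II 9–8.
Plan D vs Option II: Option II, 9–8.
Plan D is beaten in every head-to-head and is the Condorcet loser.

Plan D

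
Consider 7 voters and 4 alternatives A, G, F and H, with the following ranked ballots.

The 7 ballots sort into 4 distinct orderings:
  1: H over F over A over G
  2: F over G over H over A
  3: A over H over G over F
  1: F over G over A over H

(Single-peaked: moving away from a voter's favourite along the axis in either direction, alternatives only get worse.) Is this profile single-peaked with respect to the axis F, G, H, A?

no

Axis positions: F=1, G=2, H=3, A=4.
Ballot type 1: ranking walks positions 3-1-4-2; F is ranked above G even though G lies between F and the peak H on the axis — preferences dip and rise again. Not single-peaked.
Ballot type 2 (peak F at position 1): ranking walks positions 1-2-3-4, expanding outward from the peak — single-peaked.
Ballot type 3 (peak A at position 4): ranking walks positions 4-3-2-1, expanding outward from the peak — single-peaked.
Ballot type 4: ranking walks positions 1-2-4-3; A is ranked above H even though H lies between A and the peak F on the axis — preferences dip and rise again. Not single-peaked.
Ballot type 1 violates single-peakedness, so the profile is not single-peaked on this axis.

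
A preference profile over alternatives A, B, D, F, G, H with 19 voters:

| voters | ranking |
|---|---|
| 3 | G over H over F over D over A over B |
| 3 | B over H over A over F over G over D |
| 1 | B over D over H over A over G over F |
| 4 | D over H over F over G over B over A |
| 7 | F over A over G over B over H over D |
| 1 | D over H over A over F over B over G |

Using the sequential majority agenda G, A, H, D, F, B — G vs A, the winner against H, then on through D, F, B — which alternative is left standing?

B

Round 1: G vs A — 7–12, A advances.
Round 2: A vs H — 7–12, H advances.
Round 3: H vs D — 13–6, H advances.
Round 4: H vs F — 12–7, H advances.
Round 5: H vs B — 8–11, B advances.
B survives the agenda.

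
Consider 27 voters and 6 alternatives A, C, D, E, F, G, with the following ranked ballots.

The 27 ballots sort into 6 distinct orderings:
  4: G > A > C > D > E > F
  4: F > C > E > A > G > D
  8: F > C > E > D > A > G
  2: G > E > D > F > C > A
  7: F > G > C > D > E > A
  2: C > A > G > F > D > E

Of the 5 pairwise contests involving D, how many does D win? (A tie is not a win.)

1

D against each rival (27 voters):
D vs A: D is ranked higher on 8+2+7 = 17 ballots, A on 10. D wins 17–10.
D vs C: D preferred on 2 ballots; C wins 25–2.
D vs E: D is ranked higher on 4+7+2 = 13 ballots, E on 14. E wins 14–13.
D–F: F 21–6.
D vs G: G, 19–8.
D beats A; loses to C, E, F, G — 1 pairwise win.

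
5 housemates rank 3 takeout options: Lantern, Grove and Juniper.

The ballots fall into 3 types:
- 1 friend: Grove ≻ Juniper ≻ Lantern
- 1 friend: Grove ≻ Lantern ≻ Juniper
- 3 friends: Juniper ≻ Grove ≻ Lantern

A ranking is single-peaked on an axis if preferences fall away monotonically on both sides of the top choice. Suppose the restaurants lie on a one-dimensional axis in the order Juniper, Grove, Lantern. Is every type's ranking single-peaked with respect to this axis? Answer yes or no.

Axis positions: Juniper=1, Grove=2, Lantern=3.
Type 1 (peak Grove at position 2): ranking walks positions 2-1-3, expanding outward from the peak — single-peaked.
Type 2 (peak Grove at position 2): ranking walks positions 2-3-1, expanding outward from the peak — single-peaked.
Type 3 (peak Juniper at position 1): ranking walks positions 1-2-3, expanding outward from the peak — single-peaked.
Every ranking is single-peaked on this axis.

yes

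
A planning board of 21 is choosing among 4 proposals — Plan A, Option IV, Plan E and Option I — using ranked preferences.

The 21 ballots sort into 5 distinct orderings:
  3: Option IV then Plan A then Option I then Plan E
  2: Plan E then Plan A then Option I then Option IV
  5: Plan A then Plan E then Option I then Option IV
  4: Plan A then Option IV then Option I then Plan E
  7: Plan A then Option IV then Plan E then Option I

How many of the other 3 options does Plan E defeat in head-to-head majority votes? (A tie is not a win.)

Plan E against each rival (21 council members):
Plan E vs Plan A: 2 to 19, Plan A.
Plan E vs Option IV: Option IV wins 14–7.
Plan E–Option I: Plan E 14–7.
Plan E beats Option I; loses to Plan A, Option IV — 1 pairwise win.

1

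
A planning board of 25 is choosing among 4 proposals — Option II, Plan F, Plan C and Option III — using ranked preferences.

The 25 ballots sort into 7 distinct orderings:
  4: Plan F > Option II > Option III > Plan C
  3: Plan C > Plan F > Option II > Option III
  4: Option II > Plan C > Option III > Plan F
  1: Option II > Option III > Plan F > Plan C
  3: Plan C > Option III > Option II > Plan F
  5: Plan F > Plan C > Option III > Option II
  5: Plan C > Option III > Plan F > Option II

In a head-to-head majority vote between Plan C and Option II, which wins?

Ballots ranking Plan C above Option II: 3 + 3 + 5 + 5 = 16.
Ballots ranking Option II above Plan C: 25 − 16 = 9.
Plan C wins the head-to-head 16–9.

Plan C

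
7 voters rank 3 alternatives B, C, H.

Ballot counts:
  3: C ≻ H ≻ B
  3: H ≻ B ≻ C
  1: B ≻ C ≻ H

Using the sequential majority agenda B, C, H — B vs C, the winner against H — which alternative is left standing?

H

Round 1: B vs C — 4–3, B advances.
Round 2: B vs H — 1–6, H advances.
H survives the agenda.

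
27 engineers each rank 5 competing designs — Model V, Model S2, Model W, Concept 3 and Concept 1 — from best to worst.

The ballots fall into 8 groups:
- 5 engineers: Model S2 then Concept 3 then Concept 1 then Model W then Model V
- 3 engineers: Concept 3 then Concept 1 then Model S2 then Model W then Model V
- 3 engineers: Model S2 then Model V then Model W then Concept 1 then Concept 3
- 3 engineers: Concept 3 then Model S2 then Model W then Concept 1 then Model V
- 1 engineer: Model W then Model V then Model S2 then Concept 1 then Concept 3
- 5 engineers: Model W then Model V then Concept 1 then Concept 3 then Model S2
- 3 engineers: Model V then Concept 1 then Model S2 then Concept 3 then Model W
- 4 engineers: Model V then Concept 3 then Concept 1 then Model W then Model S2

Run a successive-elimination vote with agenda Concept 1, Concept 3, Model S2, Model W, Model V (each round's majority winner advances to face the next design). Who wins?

Model V

Round 1: Concept 1 vs Concept 3 — 12–15, Concept 3 advances.
Round 2: Concept 3 vs Model S2 — 15–12, Concept 3 advances.
Round 3: Concept 3 vs Model W — 18–9, Concept 3 advances.
Round 4: Concept 3 vs Model V — 11–16, Model V advances.
The agenda winner is Model V.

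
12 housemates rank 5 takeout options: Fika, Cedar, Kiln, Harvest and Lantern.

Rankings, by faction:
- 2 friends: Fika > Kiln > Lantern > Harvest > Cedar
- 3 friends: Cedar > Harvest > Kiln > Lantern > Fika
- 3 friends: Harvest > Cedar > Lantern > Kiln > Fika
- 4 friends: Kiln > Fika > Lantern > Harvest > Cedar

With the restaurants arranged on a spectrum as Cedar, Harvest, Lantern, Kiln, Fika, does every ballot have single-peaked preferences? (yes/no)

Axis positions: Cedar=1, Harvest=2, Lantern=3, Kiln=4, Fika=5.
Faction 1 (peak Fika at position 5): ranking walks positions 5-4-3-2-1, expanding outward from the peak — single-peaked.
Faction 2: ranking walks positions 1-2-4-3-5; Kiln is ranked above Lantern even though Lantern lies between Kiln and the peak Cedar on the axis — preferences dip and rise again. Not single-peaked.
Faction 3 (peak Harvest at position 2): ranking walks positions 2-1-3-4-5, expanding outward from the peak — single-peaked.
Faction 4 (peak Kiln at position 4): ranking walks positions 4-5-3-2-1, expanding outward from the peak — single-peaked.
Faction 2 violates single-peakedness, so the profile is not single-peaked on this axis.

no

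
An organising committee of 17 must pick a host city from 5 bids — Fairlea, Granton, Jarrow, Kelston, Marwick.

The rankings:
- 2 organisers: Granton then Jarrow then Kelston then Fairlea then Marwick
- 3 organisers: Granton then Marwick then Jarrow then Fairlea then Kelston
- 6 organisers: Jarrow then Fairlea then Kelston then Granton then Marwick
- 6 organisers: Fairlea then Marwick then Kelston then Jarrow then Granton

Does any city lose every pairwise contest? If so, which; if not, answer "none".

Head-to-head results (17 organisers):
Fairlea vs Granton: Fairlea preferred on 6+6 = 12 ballots; Fairlea wins 12–5.
Fairlea–Jarrow: Jarrow 11–6.
Fairlea vs Kelston: Fairlea, 15–2.
Fairlea vs Marwick: Fairlea preferred on 2+6+6 = 14 ballots; Fairlea wins 14–3.
Granton vs Jarrow: Granton preferred on 2+3 = 5 ballots; Jarrow wins 12–5.
Granton–Kelston: Kelston 12–5.
Granton vs Marwick: Granton, 11–6.
Jarrow–Kelston: Jarrow 11–6.
Jarrow vs Marwick: 2+6 = 8 for Jarrow, 9 for Marwick — Marwick by 9–8.
Kelston–Marwick: Marwick 9–8.
No city is winless: Fairlea beats Granton; Granton beats Marwick; Jarrow beats Fairlea; Kelston beats Granton; Marwick beats Jarrow. There is no Condorcet loser.

none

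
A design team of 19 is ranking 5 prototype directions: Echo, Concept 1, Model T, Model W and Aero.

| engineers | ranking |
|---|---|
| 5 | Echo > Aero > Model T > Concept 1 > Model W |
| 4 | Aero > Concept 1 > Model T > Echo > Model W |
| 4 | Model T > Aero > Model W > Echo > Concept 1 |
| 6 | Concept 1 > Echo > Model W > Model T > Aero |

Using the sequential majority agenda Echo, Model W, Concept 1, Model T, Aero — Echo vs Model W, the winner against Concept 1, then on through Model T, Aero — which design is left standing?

Aero

Round 1: Echo vs Model W — 15–4, Echo advances.
Round 2: Echo vs Concept 1 — 9–10, Concept 1 advances.
Round 3: Concept 1 vs Model T — 10–9, Concept 1 advances.
Round 4: Concept 1 vs Aero — 6–13, Aero advances.
The agenda winner is Aero.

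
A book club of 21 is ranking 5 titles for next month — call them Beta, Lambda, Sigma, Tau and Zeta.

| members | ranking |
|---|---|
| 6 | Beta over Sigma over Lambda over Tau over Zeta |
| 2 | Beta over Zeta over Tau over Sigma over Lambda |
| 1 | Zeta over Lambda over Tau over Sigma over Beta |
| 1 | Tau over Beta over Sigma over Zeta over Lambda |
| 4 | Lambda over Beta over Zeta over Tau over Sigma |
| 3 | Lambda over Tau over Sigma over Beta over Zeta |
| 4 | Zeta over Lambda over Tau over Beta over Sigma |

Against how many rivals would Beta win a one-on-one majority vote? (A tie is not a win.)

3

Beta against each rival (21 members):
Beta vs Lambda: 6+2+1 = 9 for Beta, 12 for Lambda — Lambda by 12–9.
Beta–Sigma: Beta 17–4.
Beta vs Tau: Beta preferred on 6+2+4 = 12 ballots; Beta wins 12–9.
Beta vs Zeta: Beta, 16–5.
Beta beats Sigma, Tau, Zeta; loses to Lambda — 3 pairwise wins.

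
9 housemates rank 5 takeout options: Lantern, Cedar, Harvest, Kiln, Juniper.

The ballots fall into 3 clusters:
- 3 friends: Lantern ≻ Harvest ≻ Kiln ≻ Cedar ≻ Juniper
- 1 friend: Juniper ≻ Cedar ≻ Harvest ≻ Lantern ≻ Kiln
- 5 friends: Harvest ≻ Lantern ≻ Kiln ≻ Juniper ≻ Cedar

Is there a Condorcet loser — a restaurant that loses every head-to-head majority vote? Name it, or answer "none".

Pairwise majorities:
Lantern vs Cedar: Lantern wins 8–1.
Lantern vs Harvest: Harvest wins 6–3.
Lantern–Kiln: Lantern 9–0.
Lantern vs Juniper: Lantern, 8–1.
Cedar vs Harvest: 1 for Cedar, 8 for Harvest — Harvest by 8–1.
Cedar–Kiln: Kiln 8–1.
Cedar vs Juniper: Juniper, 6–3.
Harvest vs Kiln: 9 to 0, Harvest.
Harvest–Juniper: Harvest 8–1.
Kiln vs Juniper: Kiln wins 8–1.
Only Cedar has no wins; Cedar is the Condorcet loser.

Cedar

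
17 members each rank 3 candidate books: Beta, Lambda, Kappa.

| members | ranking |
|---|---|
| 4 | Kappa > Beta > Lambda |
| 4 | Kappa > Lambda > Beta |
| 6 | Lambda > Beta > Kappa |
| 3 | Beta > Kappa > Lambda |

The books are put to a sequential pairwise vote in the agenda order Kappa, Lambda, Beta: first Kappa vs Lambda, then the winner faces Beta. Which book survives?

Round 1: Kappa vs Lambda — 11–6, Kappa advances.
Round 2: Kappa vs Beta — 8–9, Beta advances.
The agenda winner is Beta.

Beta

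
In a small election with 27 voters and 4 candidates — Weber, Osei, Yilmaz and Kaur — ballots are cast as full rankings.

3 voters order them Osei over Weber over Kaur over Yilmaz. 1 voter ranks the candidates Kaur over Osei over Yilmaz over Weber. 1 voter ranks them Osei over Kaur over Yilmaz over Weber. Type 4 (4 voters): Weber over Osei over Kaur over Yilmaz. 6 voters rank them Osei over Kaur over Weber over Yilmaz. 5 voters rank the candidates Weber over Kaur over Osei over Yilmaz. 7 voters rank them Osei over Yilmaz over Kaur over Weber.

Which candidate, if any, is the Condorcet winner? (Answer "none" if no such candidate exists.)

Pairwise majorities:
Weber vs Osei: Osei, 18–9.
Weber vs Yilmaz: Weber, 18–9.
Weber vs Kaur: Kaur wins 15–12.
Osei vs Yilmaz: Osei wins 27–0.
Osei vs Kaur: Osei wins 21–6.
Yilmaz vs Kaur: Kaur, 20–7.
Osei wins every pairwise contest, so Osei is the Condorcet winner.

Osei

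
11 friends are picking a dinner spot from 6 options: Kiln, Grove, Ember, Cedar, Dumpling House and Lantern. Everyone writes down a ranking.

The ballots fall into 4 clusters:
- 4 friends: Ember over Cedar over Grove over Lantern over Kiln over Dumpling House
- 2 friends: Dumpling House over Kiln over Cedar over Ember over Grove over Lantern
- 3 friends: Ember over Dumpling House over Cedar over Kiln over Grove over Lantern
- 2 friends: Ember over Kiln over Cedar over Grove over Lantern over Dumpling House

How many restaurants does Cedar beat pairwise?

Cedar against each rival (11 friends):
Cedar vs Kiln: Cedar preferred on 4+3 = 7 ballots; Cedar wins 7–4.
Cedar vs Grove: Cedar, 11–0.
Cedar vs Ember: 2 for Cedar, 9 for Ember — Ember by 9–2.
Cedar vs Dumpling House: Cedar wins 6–5.
Cedar vs Lantern: 4+2+3+2 = 11 for Cedar, 0 for Lantern — Cedar by 11–0.
Cedar beats Kiln, Grove, Dumpling House, Lantern; loses to Ember — 4 pairwise wins.

4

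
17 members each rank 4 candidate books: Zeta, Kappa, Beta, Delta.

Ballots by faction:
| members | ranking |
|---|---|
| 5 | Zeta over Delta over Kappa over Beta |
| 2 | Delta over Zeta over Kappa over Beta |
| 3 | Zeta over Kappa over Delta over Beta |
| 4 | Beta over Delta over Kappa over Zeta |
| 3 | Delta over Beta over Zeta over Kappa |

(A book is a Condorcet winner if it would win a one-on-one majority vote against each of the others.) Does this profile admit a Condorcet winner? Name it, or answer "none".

Delta

Head-to-head results (17 members):
Zeta vs Kappa: 13 to 4, Zeta.
Zeta vs Beta: 5+2+3 = 10 for Zeta, 7 for Beta — Zeta by 10–7.
Zeta vs Delta: 5+3 = 8 for Zeta, 9 for Delta — Delta by 9–8.
Kappa vs Beta: Kappa preferred on 5+2+3 = 10 ballots; Kappa wins 10–7.
Kappa vs Delta: 3 to 14, Delta.
Beta vs Delta: 4 for Beta, 13 for Delta — Delta by 13–4.
Delta beats each of Zeta, Kappa, Beta — Delta is the Condorcet winner.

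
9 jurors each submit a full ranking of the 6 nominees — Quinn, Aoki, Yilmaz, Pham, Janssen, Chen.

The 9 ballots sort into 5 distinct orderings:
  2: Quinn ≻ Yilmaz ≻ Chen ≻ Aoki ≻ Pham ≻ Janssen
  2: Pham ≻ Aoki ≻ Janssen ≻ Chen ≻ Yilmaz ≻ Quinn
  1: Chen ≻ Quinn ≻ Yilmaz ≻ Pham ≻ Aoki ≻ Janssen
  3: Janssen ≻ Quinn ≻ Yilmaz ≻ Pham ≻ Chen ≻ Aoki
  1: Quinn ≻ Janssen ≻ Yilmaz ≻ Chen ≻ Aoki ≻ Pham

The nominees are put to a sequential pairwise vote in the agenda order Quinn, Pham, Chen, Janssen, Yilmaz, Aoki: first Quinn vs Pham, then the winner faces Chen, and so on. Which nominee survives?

Aoki

Round 1: Quinn vs Pham — 7–2, Quinn advances.
Round 2: Quinn vs Chen — 6–3, Quinn advances.
Round 3: Quinn vs Janssen — 4–5, Janssen advances.
Round 4: Janssen vs Yilmaz — 6–3, Janssen advances.
Round 5: Janssen vs Aoki — 4–5, Aoki advances.
Aoki survives the agenda.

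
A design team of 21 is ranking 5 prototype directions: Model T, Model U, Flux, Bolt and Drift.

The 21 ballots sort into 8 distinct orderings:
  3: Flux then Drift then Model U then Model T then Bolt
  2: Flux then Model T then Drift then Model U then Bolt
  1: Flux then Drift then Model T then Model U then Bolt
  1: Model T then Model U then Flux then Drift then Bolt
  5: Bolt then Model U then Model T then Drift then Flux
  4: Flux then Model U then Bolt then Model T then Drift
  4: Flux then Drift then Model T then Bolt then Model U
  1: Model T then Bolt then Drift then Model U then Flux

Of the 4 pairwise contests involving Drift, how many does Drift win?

Drift against each rival (21 engineers):
Drift–Model T: Model T 13–8.
Drift–Model U: Drift 11–10.
Drift vs Flux: Flux, 15–6.
Drift vs Bolt: 11 to 10, Drift.
Drift beats Model U, Bolt; loses to Model T, Flux — 2 pairwise wins.

2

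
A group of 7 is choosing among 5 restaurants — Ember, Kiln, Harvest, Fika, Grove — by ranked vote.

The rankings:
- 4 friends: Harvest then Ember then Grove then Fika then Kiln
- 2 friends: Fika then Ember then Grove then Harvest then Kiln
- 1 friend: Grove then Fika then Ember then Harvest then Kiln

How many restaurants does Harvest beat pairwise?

Harvest against each rival (7 friends):
Harvest vs Ember: Harvest preferred on 4 ballots; Harvest wins 4–3.
Harvest vs Kiln: Harvest wins 7–0.
Harvest vs Fika: Harvest preferred on 4 ballots; Harvest wins 4–3.
Harvest vs Grove: Harvest, 4–3.
Harvest beats Ember, Kiln, Fika, Grove — 4 pairwise wins.

4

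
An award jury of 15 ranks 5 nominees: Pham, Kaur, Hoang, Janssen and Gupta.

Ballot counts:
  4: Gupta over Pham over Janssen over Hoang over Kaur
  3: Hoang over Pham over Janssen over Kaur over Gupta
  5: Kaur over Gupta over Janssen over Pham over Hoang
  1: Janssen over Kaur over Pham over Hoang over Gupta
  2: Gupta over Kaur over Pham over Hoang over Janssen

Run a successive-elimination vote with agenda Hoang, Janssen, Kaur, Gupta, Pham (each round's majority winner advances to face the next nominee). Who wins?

Round 1: Hoang vs Janssen — 5–10, Janssen advances.
Round 2: Janssen vs Kaur — 8–7, Janssen advances.
Round 3: Janssen vs Gupta — 4–11, Gupta advances.
Round 4: Gupta vs Pham — 11–4, Gupta advances.
The agenda winner is Gupta.

Gupta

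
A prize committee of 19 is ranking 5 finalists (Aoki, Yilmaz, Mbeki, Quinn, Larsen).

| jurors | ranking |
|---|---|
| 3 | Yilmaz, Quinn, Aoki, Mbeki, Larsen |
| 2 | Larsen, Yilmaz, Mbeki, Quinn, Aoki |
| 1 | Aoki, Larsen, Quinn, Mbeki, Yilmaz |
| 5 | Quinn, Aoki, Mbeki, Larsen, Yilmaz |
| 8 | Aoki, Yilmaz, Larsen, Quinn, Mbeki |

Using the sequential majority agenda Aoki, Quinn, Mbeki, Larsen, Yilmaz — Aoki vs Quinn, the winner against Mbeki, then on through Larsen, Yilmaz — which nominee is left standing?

Round 1: Aoki vs Quinn — 9–10, Quinn advances.
Round 2: Quinn vs Mbeki — 17–2, Quinn advances.
Round 3: Quinn vs Larsen — 8–11, Larsen advances.
Round 4: Larsen vs Yilmaz — 8–11, Yilmaz advances.
Yilmaz survives the agenda.

Yilmaz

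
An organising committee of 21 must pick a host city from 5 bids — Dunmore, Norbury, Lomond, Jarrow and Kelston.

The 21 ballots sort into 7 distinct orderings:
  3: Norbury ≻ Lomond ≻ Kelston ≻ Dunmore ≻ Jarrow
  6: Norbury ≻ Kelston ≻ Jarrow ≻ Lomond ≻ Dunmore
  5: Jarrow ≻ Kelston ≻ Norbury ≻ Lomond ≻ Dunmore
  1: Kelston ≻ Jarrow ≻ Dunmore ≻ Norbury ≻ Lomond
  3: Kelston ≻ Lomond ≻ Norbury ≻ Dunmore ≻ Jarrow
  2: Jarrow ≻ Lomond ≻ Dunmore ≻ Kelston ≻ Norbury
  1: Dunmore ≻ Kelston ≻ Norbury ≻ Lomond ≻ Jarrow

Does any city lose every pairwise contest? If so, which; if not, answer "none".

Pairwise majorities:
Dunmore vs Norbury: 1+2+1 = 4 for Dunmore, 17 for Norbury — Norbury by 17–4.
Dunmore vs Lomond: Lomond, 19–2.
Dunmore vs Jarrow: 7 to 14, Jarrow.
Dunmore vs Kelston: Dunmore is ranked higher on 2+1 = 3 ballots, Kelston on 18. Kelston wins 18–3.
Norbury vs Lomond: Norbury preferred on 3+6+5+1+1 = 16 ballots; Norbury wins 16–5.
Norbury–Jarrow: Norbury 13–8.
Norbury vs Kelston: Kelston wins 12–9.
Lomond vs Jarrow: 7 to 14, Jarrow.
Lomond vs Kelston: 5 to 16, Kelston.
Jarrow–Kelston: Kelston 14–7.
Only Dunmore has no wins; Dunmore is the Condorcet loser.

Dunmore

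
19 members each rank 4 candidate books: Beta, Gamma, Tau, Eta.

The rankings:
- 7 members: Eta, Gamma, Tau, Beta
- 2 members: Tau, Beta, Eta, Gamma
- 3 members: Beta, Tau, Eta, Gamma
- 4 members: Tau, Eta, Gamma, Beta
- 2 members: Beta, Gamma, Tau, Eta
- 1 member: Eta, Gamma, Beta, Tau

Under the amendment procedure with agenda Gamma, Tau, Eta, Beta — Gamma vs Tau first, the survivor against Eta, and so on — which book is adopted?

Round 1: Gamma vs Tau — 10–9, Gamma advances.
Round 2: Gamma vs Eta — 2–17, Eta advances.
Round 3: Eta vs Beta — 12–7, Eta advances.
The agenda winner is Eta.

Eta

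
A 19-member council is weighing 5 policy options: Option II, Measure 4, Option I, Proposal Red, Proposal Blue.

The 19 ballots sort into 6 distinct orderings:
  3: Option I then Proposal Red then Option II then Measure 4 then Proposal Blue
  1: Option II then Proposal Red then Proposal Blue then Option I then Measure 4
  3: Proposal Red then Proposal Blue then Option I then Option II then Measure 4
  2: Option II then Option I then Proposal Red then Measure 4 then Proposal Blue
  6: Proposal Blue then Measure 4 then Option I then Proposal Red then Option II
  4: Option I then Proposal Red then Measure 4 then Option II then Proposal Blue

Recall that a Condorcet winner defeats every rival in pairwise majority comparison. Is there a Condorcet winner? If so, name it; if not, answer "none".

Check each pair by majority over 19 ballots:
Option II vs Measure 4: Measure 4 wins 10–9.
Option II vs Option I: Option I, 16–3.
Option II vs Proposal Red: Proposal Red wins 16–3.
Option II vs Proposal Blue: Option II wins 10–9.
Measure 4 vs Option I: Option I, 13–6.
Measure 4–Proposal Red: Proposal Red 13–6.
Measure 4–Proposal Blue: Proposal Blue 10–9.
Option I–Proposal Red: Option I 15–4.
Option I vs Proposal Blue: Proposal Blue, 10–9.
Proposal Red vs Proposal Blue: Proposal Red, 13–6.
Each option drops at least one matchup (Option II loses to Measure 4; Measure 4 loses to Option I; Option I loses to Proposal Blue; Proposal Red loses to Option I; Proposal Blue loses to Option II); the cycle Option II > Proposal Blue > Measure 4 > Option II rules out a Condorcet winner.

none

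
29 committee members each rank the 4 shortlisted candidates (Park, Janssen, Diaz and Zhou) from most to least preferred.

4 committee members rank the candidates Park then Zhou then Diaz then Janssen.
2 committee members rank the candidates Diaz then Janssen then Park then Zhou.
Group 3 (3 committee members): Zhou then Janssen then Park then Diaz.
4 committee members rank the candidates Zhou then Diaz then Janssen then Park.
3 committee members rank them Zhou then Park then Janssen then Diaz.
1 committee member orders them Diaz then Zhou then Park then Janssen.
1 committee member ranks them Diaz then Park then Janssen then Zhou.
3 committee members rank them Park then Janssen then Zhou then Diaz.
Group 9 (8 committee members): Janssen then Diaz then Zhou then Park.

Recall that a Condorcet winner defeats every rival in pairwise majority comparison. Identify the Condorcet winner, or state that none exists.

Head-to-head results (29 committee members):
Park vs Janssen: Park preferred on 4+3+1+1+3 = 12 ballots; Janssen wins 17–12.
Park vs Diaz: Diaz, 16–13.
Park–Zhou: Zhou 19–10.
Janssen vs Diaz: Janssen preferred on 3+3+3+8 = 17 ballots; Janssen wins 17–12.
Janssen vs Zhou: Zhou, 15–14.
Diaz vs Zhou: 12 to 17, Zhou.
Zhou beats each of Park, Janssen, Diaz — Zhou is the Condorcet winner.

Zhou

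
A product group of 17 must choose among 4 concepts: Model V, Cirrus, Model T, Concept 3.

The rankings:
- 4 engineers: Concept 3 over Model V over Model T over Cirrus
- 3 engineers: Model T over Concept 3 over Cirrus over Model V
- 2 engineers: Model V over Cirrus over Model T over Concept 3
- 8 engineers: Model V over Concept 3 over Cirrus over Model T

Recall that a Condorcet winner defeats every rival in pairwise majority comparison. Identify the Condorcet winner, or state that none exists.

Head-to-head results (17 engineers):
Model V vs Cirrus: Model V, 14–3.
Model V vs Model T: Model V preferred on 4+2+8 = 14 ballots; Model V wins 14–3.
Model V vs Concept 3: 10 to 7, Model V.
Cirrus vs Model T: Cirrus wins 10–7.
Cirrus vs Concept 3: Concept 3 wins 15–2.
Model T vs Concept 3: 5 to 12, Concept 3.
Only Model V has no losses; Model V is the Condorcet winner.

Model V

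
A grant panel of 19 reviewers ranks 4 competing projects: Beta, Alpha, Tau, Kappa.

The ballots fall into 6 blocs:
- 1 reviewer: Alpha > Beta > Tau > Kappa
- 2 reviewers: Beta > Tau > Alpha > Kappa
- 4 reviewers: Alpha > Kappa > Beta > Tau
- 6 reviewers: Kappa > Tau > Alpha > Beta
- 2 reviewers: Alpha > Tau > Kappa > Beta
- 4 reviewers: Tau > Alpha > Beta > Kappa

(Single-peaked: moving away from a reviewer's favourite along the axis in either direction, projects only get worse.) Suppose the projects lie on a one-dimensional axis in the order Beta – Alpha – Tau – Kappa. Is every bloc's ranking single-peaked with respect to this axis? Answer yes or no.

no

Axis positions: Beta=1, Alpha=2, Tau=3, Kappa=4.
Bloc 1 (peak Alpha at position 2): ranking walks positions 2-1-3-4, expanding outward from the peak — single-peaked.
Bloc 2: ranking walks positions 1-3-2-4; Tau is ranked above Alpha even though Alpha lies between Tau and the peak Beta on the axis — preferences dip and rise again. Not single-peaked.
Bloc 3: ranking walks positions 2-4-1-3; Kappa is ranked above Tau even though Tau lies between Kappa and the peak Alpha on the axis — preferences dip and rise again. Not single-peaked.
Bloc 4 (peak Kappa at position 4): ranking walks positions 4-3-2-1, expanding outward from the peak — single-peaked.
Bloc 5 (peak Alpha at position 2): ranking walks positions 2-3-4-1, expanding outward from the peak — single-peaked.
Bloc 6 (peak Tau at position 3): ranking walks positions 3-2-1-4, expanding outward from the peak — single-peaked.
Bloc 2 violates single-peakedness, so the profile is not single-peaked on this axis.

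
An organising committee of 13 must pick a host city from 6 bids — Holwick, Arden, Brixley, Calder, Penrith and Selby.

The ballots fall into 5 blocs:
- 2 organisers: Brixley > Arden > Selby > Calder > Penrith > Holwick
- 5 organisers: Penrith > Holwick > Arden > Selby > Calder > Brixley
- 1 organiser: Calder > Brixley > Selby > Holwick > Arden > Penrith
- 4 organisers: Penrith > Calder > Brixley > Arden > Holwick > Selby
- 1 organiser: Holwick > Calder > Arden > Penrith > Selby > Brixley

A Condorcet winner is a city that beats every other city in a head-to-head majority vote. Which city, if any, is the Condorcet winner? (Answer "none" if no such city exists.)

Penrith

Pairwise majorities:
Holwick vs Arden: Holwick, 7–6.
Holwick vs Brixley: Holwick preferred on 5+1 = 6 ballots; Brixley wins 7–6.
Holwick–Calder: Calder 7–6.
Holwick–Penrith: Penrith 11–2.
Holwick vs Selby: 5+4+1 = 10 for Holwick, 3 for Selby — Holwick by 10–3.
Arden vs Brixley: Brixley wins 7–6.
Arden vs Calder: 7 to 6, Arden.
Arden vs Penrith: Arden preferred on 2+1+1 = 4 ballots; Penrith wins 9–4.
Arden vs Selby: Arden wins 12–1.
Brixley vs Calder: Brixley is ranked higher on 2 ballots, Calder on 11. Calder wins 11–2.
Brixley vs Penrith: Penrith wins 10–3.
Brixley vs Selby: 2+1+4 = 7 for Brixley, 6 for Selby — Brixley by 7–6.
Calder–Penrith: Penrith 9–4.
Calder vs Selby: 1+4+1 = 6 for Calder, 7 for Selby — Selby by 7–6.
Penrith vs Selby: Penrith, 10–3.
Penrith beats each of Holwick, Arden, Brixley, Calder, Selby — Penrith is the Condorcet winner.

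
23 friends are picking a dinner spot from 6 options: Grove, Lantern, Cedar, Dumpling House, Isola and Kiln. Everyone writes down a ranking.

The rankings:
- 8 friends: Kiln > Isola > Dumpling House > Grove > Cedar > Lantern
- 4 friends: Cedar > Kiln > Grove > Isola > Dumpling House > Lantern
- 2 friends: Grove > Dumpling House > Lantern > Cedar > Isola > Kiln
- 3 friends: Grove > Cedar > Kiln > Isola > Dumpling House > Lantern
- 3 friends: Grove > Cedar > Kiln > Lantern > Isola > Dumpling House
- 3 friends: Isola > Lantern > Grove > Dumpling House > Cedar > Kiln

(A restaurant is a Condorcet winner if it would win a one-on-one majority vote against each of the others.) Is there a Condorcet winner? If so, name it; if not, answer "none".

Pairwise majorities:
Grove vs Lantern: Grove wins 20–3.
Grove vs Cedar: Grove, 19–4.
Grove vs Dumpling House: Grove wins 15–8.
Grove–Isola: Grove 12–11.
Grove vs Kiln: Kiln, 12–11.
Lantern vs Cedar: Cedar wins 18–5.
Lantern vs Dumpling House: Dumpling House wins 17–6.
Lantern vs Isola: Isola wins 18–5.
Lantern vs Kiln: Kiln, 18–5.
Cedar vs Dumpling House: Dumpling House, 13–10.
Cedar vs Isola: Cedar wins 12–11.
Cedar vs Kiln: Cedar, 15–8.
Dumpling House–Isola: Isola 21–2.
Dumpling House vs Kiln: Kiln wins 18–5.
Isola vs Kiln: Kiln wins 18–5.
Each restaurant drops at least one matchup (Grove loses to Kiln; Lantern loses to Grove; Cedar loses to Grove; Dumpling House loses to Grove; Isola loses to Grove; Kiln loses to Cedar); the cycle Grove > Cedar > Kiln > Grove rules out a Condorcet winner.

none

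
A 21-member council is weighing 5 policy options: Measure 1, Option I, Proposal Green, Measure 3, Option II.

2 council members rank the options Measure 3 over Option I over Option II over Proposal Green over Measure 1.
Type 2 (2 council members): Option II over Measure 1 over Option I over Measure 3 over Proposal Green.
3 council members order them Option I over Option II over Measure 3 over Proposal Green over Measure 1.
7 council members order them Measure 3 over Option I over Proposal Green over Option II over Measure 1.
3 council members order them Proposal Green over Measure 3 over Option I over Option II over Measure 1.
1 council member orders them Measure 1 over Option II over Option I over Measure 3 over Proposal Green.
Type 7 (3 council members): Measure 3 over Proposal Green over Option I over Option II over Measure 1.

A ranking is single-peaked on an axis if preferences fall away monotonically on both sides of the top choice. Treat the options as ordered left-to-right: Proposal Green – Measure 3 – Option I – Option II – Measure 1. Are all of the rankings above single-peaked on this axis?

yes

Axis positions: Proposal Green=1, Measure 3=2, Option I=3, Option II=4, Measure 1=5.
Type 1 (peak Measure 3 at position 2): ranking walks positions 2-3-4-1-5, expanding outward from the peak — single-peaked.
Type 2 (peak Option II at position 4): ranking walks positions 4-5-3-2-1, expanding outward from the peak — single-peaked.
Type 3 (peak Option I at position 3): ranking walks positions 3-4-2-1-5, expanding outward from the peak — single-peaked.
Type 4 (peak Measure 3 at position 2): ranking walks positions 2-3-1-4-5, expanding outward from the peak — single-peaked.
Type 5 (peak Proposal Green at position 1): ranking walks positions 1-2-3-4-5, expanding outward from the peak — single-peaked.
Type 6 (peak Measure 1 at position 5): ranking walks positions 5-4-3-2-1, expanding outward from the peak — single-peaked.
Type 7 (peak Measure 3 at position 2): ranking walks positions 2-1-3-4-5, expanding outward from the peak — single-peaked.
Every ranking is single-peaked on this axis.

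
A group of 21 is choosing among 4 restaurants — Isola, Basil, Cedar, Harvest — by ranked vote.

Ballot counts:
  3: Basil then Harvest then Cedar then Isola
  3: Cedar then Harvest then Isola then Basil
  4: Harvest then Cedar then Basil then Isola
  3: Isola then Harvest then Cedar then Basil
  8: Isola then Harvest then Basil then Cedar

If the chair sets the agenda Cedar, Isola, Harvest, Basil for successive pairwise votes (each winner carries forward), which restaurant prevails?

Round 1: Cedar vs Isola — 10–11, Isola advances.
Round 2: Isola vs Harvest — 11–10, Isola advances.
Round 3: Isola vs Basil — 14–7, Isola advances.
The agenda winner is Isola.

Isola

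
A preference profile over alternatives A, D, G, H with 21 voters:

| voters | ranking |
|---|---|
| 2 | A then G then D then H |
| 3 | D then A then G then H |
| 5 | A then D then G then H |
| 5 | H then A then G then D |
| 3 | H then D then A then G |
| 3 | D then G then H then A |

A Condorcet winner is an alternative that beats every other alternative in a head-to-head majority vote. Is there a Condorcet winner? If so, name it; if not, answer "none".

Head-to-head results (21 voters):
A vs D: 12 to 9, A.
A vs G: A wins 18–3.
A vs H: A is ranked higher on 2+3+5 = 10 ballots, H on 11. H wins 11–10.
D vs G: 3+5+3+3 = 14 for D, 7 for G — D by 14–7.
D vs H: D preferred on 2+3+5+3 = 13 ballots; D wins 13–8.
G vs H: 2+3+5+3 = 13 for G, 8 for H — G by 13–8.
Every alternative loses at least once (A loses to H; D loses to A; G loses to A; H loses to D). The majority relation contains the cycle A → D → H → A, so there is no Condorcet winner.

none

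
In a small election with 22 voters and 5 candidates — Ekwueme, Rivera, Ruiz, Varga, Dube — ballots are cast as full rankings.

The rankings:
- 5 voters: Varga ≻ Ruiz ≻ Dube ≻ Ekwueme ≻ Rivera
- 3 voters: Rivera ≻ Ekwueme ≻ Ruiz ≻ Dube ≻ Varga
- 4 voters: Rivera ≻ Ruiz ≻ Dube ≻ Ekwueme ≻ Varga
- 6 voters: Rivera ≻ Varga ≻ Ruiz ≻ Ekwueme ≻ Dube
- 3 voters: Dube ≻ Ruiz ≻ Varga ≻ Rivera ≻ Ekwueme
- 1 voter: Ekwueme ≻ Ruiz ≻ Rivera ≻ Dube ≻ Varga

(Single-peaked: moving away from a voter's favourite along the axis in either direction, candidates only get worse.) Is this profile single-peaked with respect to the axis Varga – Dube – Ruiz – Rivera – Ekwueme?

no

Axis positions: Varga=1, Dube=2, Ruiz=3, Rivera=4, Ekwueme=5.
Bloc 1: ranking walks positions 1-3-2-5-4; Ruiz is ranked above Dube even though Dube lies between Ruiz and the peak Varga on the axis — preferences dip and rise again. Not single-peaked.
Bloc 2 (peak Rivera at position 4): ranking walks positions 4-5-3-2-1, expanding outward from the peak — single-peaked.
Bloc 3 (peak Rivera at position 4): ranking walks positions 4-3-2-5-1, expanding outward from the peak — single-peaked.
Bloc 4: ranking walks positions 4-1-3-5-2; Varga is ranked above Ruiz even though Ruiz lies between Varga and the peak Rivera on the axis — preferences dip and rise again. Not single-peaked.
Bloc 5 (peak Dube at position 2): ranking walks positions 2-3-1-4-5, expanding outward from the peak — single-peaked.
Bloc 6: ranking walks positions 5-3-4-2-1; Ruiz is ranked above Rivera even though Rivera lies between Ruiz and the peak Ekwueme on the axis — preferences dip and rise again. Not single-peaked.
Bloc 1 violates single-peakedness, so the profile is not single-peaked on this axis.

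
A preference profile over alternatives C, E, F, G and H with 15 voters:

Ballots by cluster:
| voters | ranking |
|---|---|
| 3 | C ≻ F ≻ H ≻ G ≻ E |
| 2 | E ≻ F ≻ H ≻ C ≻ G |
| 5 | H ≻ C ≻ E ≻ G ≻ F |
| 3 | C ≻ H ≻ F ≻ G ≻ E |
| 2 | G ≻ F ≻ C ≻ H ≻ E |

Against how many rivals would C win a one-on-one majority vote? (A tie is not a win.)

4

C against each rival (15 voters):
C vs E: 3+5+3+2 = 13 for C, 2 for E — C by 13–2.
C–F: C 11–4.
C–G: C 13–2.
C vs H: C, 8–7.
C beats E, F, G, H — 4 pairwise wins.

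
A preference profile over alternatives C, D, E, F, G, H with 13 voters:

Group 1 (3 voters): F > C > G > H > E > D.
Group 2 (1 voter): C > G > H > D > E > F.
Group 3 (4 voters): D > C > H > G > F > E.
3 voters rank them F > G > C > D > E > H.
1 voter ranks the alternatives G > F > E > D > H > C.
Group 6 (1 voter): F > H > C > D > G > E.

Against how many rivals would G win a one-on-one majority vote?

G against each rival (13 voters):
G vs C: C wins 9–4.
G vs D: G, 8–5.
G vs E: G preferred on 3+1+4+3+1+1 = 13 ballots; G wins 13–0.
G–F: F 7–6.
G vs H: G wins 8–5.
G beats D, E, H; loses to C, F — 3 pairwise wins.

3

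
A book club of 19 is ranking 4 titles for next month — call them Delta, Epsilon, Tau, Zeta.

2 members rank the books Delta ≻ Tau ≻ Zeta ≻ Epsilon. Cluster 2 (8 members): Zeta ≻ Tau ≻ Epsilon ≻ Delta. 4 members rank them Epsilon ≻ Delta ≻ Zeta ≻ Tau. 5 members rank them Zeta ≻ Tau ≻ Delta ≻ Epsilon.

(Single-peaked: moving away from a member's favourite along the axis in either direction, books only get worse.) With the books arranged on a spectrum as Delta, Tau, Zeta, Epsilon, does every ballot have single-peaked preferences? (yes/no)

Axis positions: Delta=1, Tau=2, Zeta=3, Epsilon=4.
Cluster 1 (peak Delta at position 1): ranking walks positions 1-2-3-4, expanding outward from the peak — single-peaked.
Cluster 2 (peak Zeta at position 3): ranking walks positions 3-2-4-1, expanding outward from the peak — single-peaked.
Cluster 3: ranking walks positions 4-1-3-2; Delta is ranked above Zeta even though Zeta lies between Delta and the peak Epsilon on the axis — preferences dip and rise again. Not single-peaked.
Cluster 4 (peak Zeta at position 3): ranking walks positions 3-2-1-4, expanding outward from the peak — single-peaked.
Cluster 3 violates single-peakedness, so the profile is not single-peaked on this axis.

no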